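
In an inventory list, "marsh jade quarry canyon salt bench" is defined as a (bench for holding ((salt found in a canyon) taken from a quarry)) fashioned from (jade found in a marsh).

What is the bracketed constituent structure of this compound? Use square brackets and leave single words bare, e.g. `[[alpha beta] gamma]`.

[[marsh jade] [[quarry [canyon salt]] bench]]

At the top level: head "bench" (specifically "quarry canyon salt bench"); modifier "marsh jade".
Inside "marsh jade": head "jade", modifier "marsh".
Inside "quarry canyon salt bench": head "bench", modifier "quarry canyon salt".
Inside "quarry canyon salt": head "salt" (specifically "canyon salt"), modifier "quarry".
Inside "canyon salt": head "salt", modifier "canyon".
Putting it together: [[marsh jade] [[quarry [canyon salt]] bench]].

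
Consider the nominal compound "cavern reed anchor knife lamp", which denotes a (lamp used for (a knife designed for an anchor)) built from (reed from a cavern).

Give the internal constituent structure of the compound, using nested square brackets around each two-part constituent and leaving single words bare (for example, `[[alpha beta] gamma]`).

[[cavern reed] [[anchor knife] lamp]]

Overall it is a kind of lamp (specifically "anchor knife lamp"); the modifier is "cavern reed".
Within "cavern reed", the head is "reed" and the modifier is "cavern".
Within "anchor knife lamp", the head is "lamp" and the modifier is "anchor knife".
Within "anchor knife", the head is "knife" and the modifier is "anchor".
Assembled: [[cavern reed] [[anchor knife] lamp]].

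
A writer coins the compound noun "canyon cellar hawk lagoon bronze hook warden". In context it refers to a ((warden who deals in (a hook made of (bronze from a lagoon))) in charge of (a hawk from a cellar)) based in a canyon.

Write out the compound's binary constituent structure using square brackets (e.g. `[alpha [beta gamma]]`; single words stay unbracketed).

At the top level: head "warden" (specifically "cellar hawk lagoon bronze hook warden"); modifier "canyon".
Inside "cellar hawk lagoon bronze hook warden": head "warden" (specifically "lagoon bronze hook warden"), modifier "cellar hawk".
Inside "cellar hawk": head "hawk", modifier "cellar".
Inside "lagoon bronze hook warden": head "warden", modifier "lagoon bronze hook".
Inside "lagoon bronze hook": head "hook", modifier "lagoon bronze".
Inside "lagoon bronze": head "bronze", modifier "lagoon".
Assembled: [canyon [[cellar hawk] [[[lagoon bronze] hook] warden]]].

[canyon [[cellar hawk] [[[lagoon bronze] hook] warden]]]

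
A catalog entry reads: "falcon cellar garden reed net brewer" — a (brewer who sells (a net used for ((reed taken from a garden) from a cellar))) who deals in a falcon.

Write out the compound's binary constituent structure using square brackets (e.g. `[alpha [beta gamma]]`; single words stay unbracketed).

At the top level: head "brewer" (specifically "cellar garden reed net brewer"); modifier "falcon".
Within "cellar garden reed net brewer", the head is "brewer" and the modifier is "cellar garden reed net".
Within "cellar garden reed net", the head is "net" and the modifier is "cellar garden reed".
Within "cellar garden reed", the head is "reed" (specifically "garden reed") and the modifier is "cellar".
Within "garden reed", the head is "reed" and the modifier is "garden".
So the structure is [falcon [[[cellar [garden reed]] net] brewer]].

[falcon [[[cellar [garden reed]] net] brewer]]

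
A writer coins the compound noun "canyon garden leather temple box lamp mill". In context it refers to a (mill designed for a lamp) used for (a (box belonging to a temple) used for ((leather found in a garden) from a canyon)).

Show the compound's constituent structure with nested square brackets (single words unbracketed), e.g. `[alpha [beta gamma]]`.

[[[canyon [garden leather]] [temple box]] [lamp mill]]

At the top level: head "mill" (specifically "lamp mill"); modifier "canyon garden leather temple box".
Within "canyon garden leather temple box", the head is "box" (specifically "temple box") and the modifier is "canyon garden leather".
Within "canyon garden leather", the head is "leather" (specifically "garden leather") and the modifier is "canyon".
Within "garden leather", the head is "leather" and the modifier is "garden".
Within "temple box", the head is "box" and the modifier is "temple".
Within "lamp mill", the head is "mill" and the modifier is "lamp".
Putting it together: [[[canyon [garden leather]] [temple box]] [lamp mill]].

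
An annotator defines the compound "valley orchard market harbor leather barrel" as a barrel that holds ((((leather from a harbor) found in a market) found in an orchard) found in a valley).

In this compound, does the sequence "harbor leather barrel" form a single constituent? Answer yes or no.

no

The top-level split is [valley orchard market harbor leather] [barrel]; the full structure is [[valley [orchard [market [harbor leather]]]] barrel].
"harbor leather barrel" straddles a constituent boundary, so it is not a single unit.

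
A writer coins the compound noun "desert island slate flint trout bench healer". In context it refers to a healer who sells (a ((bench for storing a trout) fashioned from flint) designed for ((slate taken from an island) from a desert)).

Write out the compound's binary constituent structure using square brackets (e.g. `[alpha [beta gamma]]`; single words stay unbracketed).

At the top level: head "healer"; modifier "desert island slate flint trout bench".
Within "desert island slate flint trout bench", the head is "bench" (specifically "flint trout bench") and the modifier is "desert island slate".
Within "desert island slate", the head is "slate" (specifically "island slate") and the modifier is "desert".
Within "island slate", the head is "slate" and the modifier is "island".
Within "flint trout bench", the head is "bench" (specifically "trout bench") and the modifier is "flint".
Within "trout bench", the head is "bench" and the modifier is "trout".
Putting it together: [[[desert [island slate]] [flint [trout bench]]] healer].

[[[desert [island slate]] [flint [trout bench]]] healer]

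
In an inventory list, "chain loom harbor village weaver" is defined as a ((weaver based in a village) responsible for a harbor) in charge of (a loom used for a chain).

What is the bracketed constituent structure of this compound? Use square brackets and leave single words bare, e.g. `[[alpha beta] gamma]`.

At the top level: head "weaver" (specifically "harbor village weaver"); modifier "chain loom".
"chain loom" → head "loom", modifier "chain".
"harbor village weaver" → head "weaver" (specifically "village weaver"), modifier "harbor".
"village weaver" → head "weaver", modifier "village".
So the structure is [[chain loom] [harbor [village weaver]]].

[[chain loom] [harbor [village weaver]]]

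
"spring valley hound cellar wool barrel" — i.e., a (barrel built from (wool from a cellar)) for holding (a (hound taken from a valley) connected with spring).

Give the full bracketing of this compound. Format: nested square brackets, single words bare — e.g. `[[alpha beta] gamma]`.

[[spring [valley hound]] [[cellar wool] barrel]]

Overall it is a kind of barrel (specifically "cellar wool barrel"); the modifier is "spring valley hound".
Inside "spring valley hound": head "hound" (specifically "valley hound"), modifier "spring".
Inside "valley hound": head "hound", modifier "valley".
Inside "cellar wool barrel": head "barrel", modifier "cellar wool".
Inside "cellar wool": head "wool", modifier "cellar".
Assembled: [[spring [valley hound]] [[cellar wool] barrel]].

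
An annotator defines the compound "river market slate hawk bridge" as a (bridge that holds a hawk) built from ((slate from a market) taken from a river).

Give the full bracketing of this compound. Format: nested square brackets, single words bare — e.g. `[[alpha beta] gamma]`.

Overall it is a kind of bridge (specifically "hawk bridge"); the modifier is "river market slate".
Inside "river market slate": head "slate" (specifically "market slate"), modifier "river".
Inside "market slate": head "slate", modifier "market".
Inside "hawk bridge": head "bridge", modifier "hawk".
Assembled: [[river [market slate]] [hawk bridge]].

[[river [market slate]] [hawk bridge]]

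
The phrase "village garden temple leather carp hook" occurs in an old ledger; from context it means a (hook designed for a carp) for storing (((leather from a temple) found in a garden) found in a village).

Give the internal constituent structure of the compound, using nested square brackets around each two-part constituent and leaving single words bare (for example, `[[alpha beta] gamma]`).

[[village [garden [temple leather]]] [carp hook]]

The outermost head in the paraphrase is "hook" (specifically "carp hook"), modified by "village garden temple leather".
Inside "village garden temple leather": head "leather" (specifically "garden temple leather"), modifier "village".
Inside "garden temple leather": head "leather" (specifically "temple leather"), modifier "garden".
Inside "temple leather": head "leather", modifier "temple".
Inside "carp hook": head "hook", modifier "carp".
So the structure is [[village [garden [temple leather]]] [carp hook]].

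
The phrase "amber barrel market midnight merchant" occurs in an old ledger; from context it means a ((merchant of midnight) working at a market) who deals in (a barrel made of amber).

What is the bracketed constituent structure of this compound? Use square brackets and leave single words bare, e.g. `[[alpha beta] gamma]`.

[[amber barrel] [market [midnight merchant]]]

The outermost head in the paraphrase is "merchant" (specifically "market midnight merchant"), modified by "amber barrel".
Inside "amber barrel": head "barrel", modifier "amber".
Inside "market midnight merchant": head "merchant" (specifically "midnight merchant"), modifier "market".
Inside "midnight merchant": head "merchant", modifier "midnight".
Putting it together: [[amber barrel] [market [midnight merchant]]].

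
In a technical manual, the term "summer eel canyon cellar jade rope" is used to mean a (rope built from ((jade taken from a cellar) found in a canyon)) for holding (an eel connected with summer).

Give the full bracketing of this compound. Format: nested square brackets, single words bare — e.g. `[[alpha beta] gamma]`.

At the top level: head "rope" (specifically "canyon cellar jade rope"); modifier "summer eel".
Inside "summer eel": head "eel", modifier "summer".
Inside "canyon cellar jade rope": head "rope", modifier "canyon cellar jade".
Inside "canyon cellar jade": head "jade" (specifically "cellar jade"), modifier "canyon".
Inside "cellar jade": head "jade", modifier "cellar".
Putting it together: [[summer eel] [[canyon [cellar jade]] rope]].

[[summer eel] [[canyon [cellar jade]] rope]]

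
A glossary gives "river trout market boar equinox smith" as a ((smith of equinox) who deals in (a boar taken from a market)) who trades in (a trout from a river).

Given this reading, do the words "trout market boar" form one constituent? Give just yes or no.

The top-level split is [river trout] [market boar equinox smith]; the full structure is [[river trout] [[market boar] [equinox smith]]].
"trout market boar" straddles a constituent boundary, so it is not a single unit.

no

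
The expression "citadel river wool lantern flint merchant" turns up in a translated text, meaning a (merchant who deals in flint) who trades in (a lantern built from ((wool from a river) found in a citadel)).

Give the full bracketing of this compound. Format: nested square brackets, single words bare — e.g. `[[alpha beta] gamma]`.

[[[citadel [river wool]] lantern] [flint merchant]]

Overall it is a kind of merchant (specifically "flint merchant"); the modifier is "citadel river wool lantern".
Within "citadel river wool lantern", the head is "lantern" and the modifier is "citadel river wool".
Within "citadel river wool", the head is "wool" (specifically "river wool") and the modifier is "citadel".
Within "river wool", the head is "wool" and the modifier is "river".
Within "flint merchant", the head is "merchant" and the modifier is "flint".
Assembled: [[[citadel [river wool]] lantern] [flint merchant]].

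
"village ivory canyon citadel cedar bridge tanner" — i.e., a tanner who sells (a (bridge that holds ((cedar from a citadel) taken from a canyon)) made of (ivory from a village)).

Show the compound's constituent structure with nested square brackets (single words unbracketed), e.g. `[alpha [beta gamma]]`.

[[[village ivory] [[canyon [citadel cedar]] bridge]] tanner]

At the top level: head "tanner"; modifier "village ivory canyon citadel cedar bridge".
"village ivory canyon citadel cedar bridge" → head "bridge" (specifically "canyon citadel cedar bridge"), modifier "village ivory".
"village ivory" → head "ivory", modifier "village".
"canyon citadel cedar bridge" → head "bridge", modifier "canyon citadel cedar".
"canyon citadel cedar" → head "cedar" (specifically "citadel cedar"), modifier "canyon".
"citadel cedar" → head "cedar", modifier "citadel".
So the structure is [[[village ivory] [[canyon [citadel cedar]] bridge]] tanner].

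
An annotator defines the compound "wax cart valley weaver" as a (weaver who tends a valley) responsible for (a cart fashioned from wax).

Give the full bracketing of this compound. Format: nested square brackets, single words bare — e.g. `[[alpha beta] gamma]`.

Whole compound: head "weaver" (specifically "valley weaver"), modifier "wax cart".
Within "wax cart", the head is "cart" and the modifier is "wax".
Within "valley weaver", the head is "weaver" and the modifier is "valley".
Putting it together: [[wax cart] [valley weaver]].

[[wax cart] [valley weaver]]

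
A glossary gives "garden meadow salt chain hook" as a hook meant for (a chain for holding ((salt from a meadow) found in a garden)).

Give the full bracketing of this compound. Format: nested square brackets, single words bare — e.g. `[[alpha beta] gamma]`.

[[[garden [meadow salt]] chain] hook]

Overall it is a kind of hook; the modifier is "garden meadow salt chain".
Inside "garden meadow salt chain": head "chain", modifier "garden meadow salt".
Inside "garden meadow salt": head "salt" (specifically "meadow salt"), modifier "garden".
Inside "meadow salt": head "salt", modifier "meadow".
Assembled: [[[garden [meadow salt]] chain] hook].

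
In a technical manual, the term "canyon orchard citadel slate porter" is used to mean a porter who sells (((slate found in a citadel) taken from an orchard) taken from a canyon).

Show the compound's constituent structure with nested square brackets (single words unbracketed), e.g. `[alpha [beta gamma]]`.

[[canyon [orchard [citadel slate]]] porter]

At the top level: head "porter"; modifier "canyon orchard citadel slate".
Inside "canyon orchard citadel slate": head "slate" (specifically "orchard citadel slate"), modifier "canyon".
Inside "orchard citadel slate": head "slate" (specifically "citadel slate"), modifier "orchard".
Inside "citadel slate": head "slate", modifier "citadel".
So the structure is [[canyon [orchard [citadel slate]]] porter].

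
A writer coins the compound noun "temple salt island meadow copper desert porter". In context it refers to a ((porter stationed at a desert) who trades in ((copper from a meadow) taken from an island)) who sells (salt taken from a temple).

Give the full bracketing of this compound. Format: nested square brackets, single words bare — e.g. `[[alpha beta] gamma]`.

Whole compound: head "porter" (specifically "island meadow copper desert porter"), modifier "temple salt".
Inside "temple salt": head "salt", modifier "temple".
Inside "island meadow copper desert porter": head "porter" (specifically "desert porter"), modifier "island meadow copper".
Inside "island meadow copper": head "copper" (specifically "meadow copper"), modifier "island".
Inside "meadow copper": head "copper", modifier "meadow".
Inside "desert porter": head "porter", modifier "desert".
Assembled: [[temple salt] [[island [meadow copper]] [desert porter]]].

[[temple salt] [[island [meadow copper]] [desert porter]]]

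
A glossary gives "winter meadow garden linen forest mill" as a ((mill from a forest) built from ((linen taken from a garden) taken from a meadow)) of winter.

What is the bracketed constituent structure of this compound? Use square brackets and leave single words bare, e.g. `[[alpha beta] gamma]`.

Overall it is a kind of mill (specifically "meadow garden linen forest mill"); the modifier is "winter".
Inside "meadow garden linen forest mill": head "mill" (specifically "forest mill"), modifier "meadow garden linen".
Inside "meadow garden linen": head "linen" (specifically "garden linen"), modifier "meadow".
Inside "garden linen": head "linen", modifier "garden".
Inside "forest mill": head "mill", modifier "forest".
Putting it together: [winter [[meadow [garden linen]] [forest mill]]].

[winter [[meadow [garden linen]] [forest mill]]]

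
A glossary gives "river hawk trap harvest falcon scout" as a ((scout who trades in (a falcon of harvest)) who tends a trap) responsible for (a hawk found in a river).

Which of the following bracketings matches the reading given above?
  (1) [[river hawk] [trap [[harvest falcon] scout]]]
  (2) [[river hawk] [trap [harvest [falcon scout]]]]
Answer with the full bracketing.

The paraphrase's head is the "scout" part ("trap harvest falcon scout"); its modifier is "river hawk".
That top-level split, carried through the inner groups, gives [[river hawk] [trap [[harvest falcon] scout]]].

[[river hawk] [trap [[harvest falcon] scout]]]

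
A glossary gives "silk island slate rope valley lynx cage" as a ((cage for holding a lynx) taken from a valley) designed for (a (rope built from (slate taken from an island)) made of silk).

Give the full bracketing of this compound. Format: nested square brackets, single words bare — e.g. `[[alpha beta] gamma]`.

At the top level: head "cage" (specifically "valley lynx cage"); modifier "silk island slate rope".
Inside "silk island slate rope": head "rope" (specifically "island slate rope"), modifier "silk".
Inside "island slate rope": head "rope", modifier "island slate".
Inside "island slate": head "slate", modifier "island".
Inside "valley lynx cage": head "cage" (specifically "lynx cage"), modifier "valley".
Inside "lynx cage": head "cage", modifier "lynx".
Assembled: [[silk [[island slate] rope]] [valley [lynx cage]]].

[[silk [[island slate] rope]] [valley [lynx cage]]]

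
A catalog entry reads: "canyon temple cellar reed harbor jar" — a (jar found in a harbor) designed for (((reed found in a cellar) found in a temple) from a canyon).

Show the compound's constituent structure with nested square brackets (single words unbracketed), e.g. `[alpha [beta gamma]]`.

[[canyon [temple [cellar reed]]] [harbor jar]]

Whole compound: head "jar" (specifically "harbor jar"), modifier "canyon temple cellar reed".
"canyon temple cellar reed" → head "reed" (specifically "temple cellar reed"), modifier "canyon".
"temple cellar reed" → head "reed" (specifically "cellar reed"), modifier "temple".
"cellar reed" → head "reed", modifier "cellar".
"harbor jar" → head "jar", modifier "harbor".
So the structure is [[canyon [temple [cellar reed]]] [harbor jar]].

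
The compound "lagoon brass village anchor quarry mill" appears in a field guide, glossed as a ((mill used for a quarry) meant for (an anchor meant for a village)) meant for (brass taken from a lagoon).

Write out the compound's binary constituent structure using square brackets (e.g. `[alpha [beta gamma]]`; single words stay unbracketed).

Overall it is a kind of mill (specifically "village anchor quarry mill"); the modifier is "lagoon brass".
"lagoon brass" → head "brass", modifier "lagoon".
"village anchor quarry mill" → head "mill" (specifically "quarry mill"), modifier "village anchor".
"village anchor" → head "anchor", modifier "village".
"quarry mill" → head "mill", modifier "quarry".
Assembled: [[lagoon brass] [[village anchor] [quarry mill]]].

[[lagoon brass] [[village anchor] [quarry mill]]]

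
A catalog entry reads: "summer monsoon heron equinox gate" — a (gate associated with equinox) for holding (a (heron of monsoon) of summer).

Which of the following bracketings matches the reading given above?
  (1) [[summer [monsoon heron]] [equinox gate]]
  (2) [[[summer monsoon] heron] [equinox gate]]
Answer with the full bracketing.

The paraphrase's head is the "gate" part ("equinox gate"); its modifier is "summer monsoon heron".
That top-level split, carried through the inner groups, gives [[summer [monsoon heron]] [equinox gate]].

[[summer [monsoon heron]] [equinox gate]]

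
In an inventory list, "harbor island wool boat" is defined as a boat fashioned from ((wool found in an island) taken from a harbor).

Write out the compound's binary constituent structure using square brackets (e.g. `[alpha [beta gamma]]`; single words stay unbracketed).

[[harbor [island wool]] boat]

Overall it is a kind of boat; the modifier is "harbor island wool".
Within "harbor island wool", the head is "wool" (specifically "island wool") and the modifier is "harbor".
Within "island wool", the head is "wool" and the modifier is "island".
Putting it together: [[harbor [island wool]] boat].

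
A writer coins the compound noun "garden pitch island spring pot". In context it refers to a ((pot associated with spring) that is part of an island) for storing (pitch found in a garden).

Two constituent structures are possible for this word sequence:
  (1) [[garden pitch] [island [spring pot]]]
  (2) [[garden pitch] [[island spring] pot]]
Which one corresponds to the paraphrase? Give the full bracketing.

The paraphrase's head is the "pot" part ("island spring pot"); its modifier is "garden pitch".
That top-level split, carried through the inner groups, gives [[garden pitch] [island [spring pot]]].

[[garden pitch] [island [spring pot]]]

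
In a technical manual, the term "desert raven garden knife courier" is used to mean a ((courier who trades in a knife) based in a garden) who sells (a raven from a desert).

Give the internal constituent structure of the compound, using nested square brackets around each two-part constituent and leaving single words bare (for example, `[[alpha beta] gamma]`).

At the top level: head "courier" (specifically "garden knife courier"); modifier "desert raven".
"desert raven" → head "raven", modifier "desert".
"garden knife courier" → head "courier" (specifically "knife courier"), modifier "garden".
"knife courier" → head "courier", modifier "knife".
Putting it together: [[desert raven] [garden [knife courier]]].

[[desert raven] [garden [knife courier]]]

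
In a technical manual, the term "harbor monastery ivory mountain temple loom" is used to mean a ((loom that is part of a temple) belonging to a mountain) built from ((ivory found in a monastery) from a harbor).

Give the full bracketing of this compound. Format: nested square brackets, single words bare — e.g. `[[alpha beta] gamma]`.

[[harbor [monastery ivory]] [mountain [temple loom]]]

The outermost head in the paraphrase is "loom" (specifically "mountain temple loom"), modified by "harbor monastery ivory".
"harbor monastery ivory" → head "ivory" (specifically "monastery ivory"), modifier "harbor".
"monastery ivory" → head "ivory", modifier "monastery".
"mountain temple loom" → head "loom" (specifically "temple loom"), modifier "mountain".
"temple loom" → head "loom", modifier "temple".
Putting it together: [[harbor [monastery ivory]] [mountain [temple loom]]].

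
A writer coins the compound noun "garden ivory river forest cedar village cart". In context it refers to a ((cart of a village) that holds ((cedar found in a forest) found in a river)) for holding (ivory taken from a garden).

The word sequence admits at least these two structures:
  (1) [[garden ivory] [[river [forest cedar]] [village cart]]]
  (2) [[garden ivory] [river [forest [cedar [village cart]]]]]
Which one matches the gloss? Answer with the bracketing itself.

[[garden ivory] [[river [forest cedar]] [village cart]]]

The paraphrase's head is the "cart" part ("river forest cedar village cart"); its modifier is "garden ivory".
That top-level split, carried through the inner groups, gives [[garden ivory] [[river [forest cedar]] [village cart]]].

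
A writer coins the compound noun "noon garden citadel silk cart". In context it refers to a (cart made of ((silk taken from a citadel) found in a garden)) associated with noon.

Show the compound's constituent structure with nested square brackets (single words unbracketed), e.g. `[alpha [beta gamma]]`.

Whole compound: head "cart" (specifically "garden citadel silk cart"), modifier "noon".
"garden citadel silk cart" → head "cart", modifier "garden citadel silk".
"garden citadel silk" → head "silk" (specifically "citadel silk"), modifier "garden".
"citadel silk" → head "silk", modifier "citadel".
Assembled: [noon [[garden [citadel silk]] cart]].

[noon [[garden [citadel silk]] cart]]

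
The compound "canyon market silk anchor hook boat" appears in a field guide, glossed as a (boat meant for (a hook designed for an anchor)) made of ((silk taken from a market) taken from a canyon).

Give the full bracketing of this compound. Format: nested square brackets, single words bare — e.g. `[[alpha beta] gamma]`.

[[canyon [market silk]] [[anchor hook] boat]]

The outermost head in the paraphrase is "boat" (specifically "anchor hook boat"), modified by "canyon market silk".
Within "canyon market silk", the head is "silk" (specifically "market silk") and the modifier is "canyon".
Within "market silk", the head is "silk" and the modifier is "market".
Within "anchor hook boat", the head is "boat" and the modifier is "anchor hook".
Within "anchor hook", the head is "hook" and the modifier is "anchor".
Assembled: [[canyon [market silk]] [[anchor hook] boat]].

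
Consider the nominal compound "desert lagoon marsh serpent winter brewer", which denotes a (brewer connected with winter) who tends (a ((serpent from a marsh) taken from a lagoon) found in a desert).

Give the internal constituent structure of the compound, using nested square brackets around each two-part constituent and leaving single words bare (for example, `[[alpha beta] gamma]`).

[[desert [lagoon [marsh serpent]]] [winter brewer]]

Whole compound: head "brewer" (specifically "winter brewer"), modifier "desert lagoon marsh serpent".
Inside "desert lagoon marsh serpent": head "serpent" (specifically "lagoon marsh serpent"), modifier "desert".
Inside "lagoon marsh serpent": head "serpent" (specifically "marsh serpent"), modifier "lagoon".
Inside "marsh serpent": head "serpent", modifier "marsh".
Inside "winter brewer": head "brewer", modifier "winter".
Assembled: [[desert [lagoon [marsh serpent]]] [winter brewer]].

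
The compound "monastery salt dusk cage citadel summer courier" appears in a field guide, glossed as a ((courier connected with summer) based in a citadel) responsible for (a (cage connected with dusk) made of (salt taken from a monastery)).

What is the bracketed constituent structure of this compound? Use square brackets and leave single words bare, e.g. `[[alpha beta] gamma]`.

[[[monastery salt] [dusk cage]] [citadel [summer courier]]]

Overall it is a kind of courier (specifically "citadel summer courier"); the modifier is "monastery salt dusk cage".
Inside "monastery salt dusk cage": head "cage" (specifically "dusk cage"), modifier "monastery salt".
Inside "monastery salt": head "salt", modifier "monastery".
Inside "dusk cage": head "cage", modifier "dusk".
Inside "citadel summer courier": head "courier" (specifically "summer courier"), modifier "citadel".
Inside "summer courier": head "courier", modifier "summer".
Assembled: [[[monastery salt] [dusk cage]] [citadel [summer courier]]].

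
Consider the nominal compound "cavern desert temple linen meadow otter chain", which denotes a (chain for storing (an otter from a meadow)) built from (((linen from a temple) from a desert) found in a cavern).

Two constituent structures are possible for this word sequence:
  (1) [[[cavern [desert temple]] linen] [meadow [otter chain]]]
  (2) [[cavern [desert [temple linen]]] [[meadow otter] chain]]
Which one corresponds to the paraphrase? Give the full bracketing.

The paraphrase's head is the "chain" part ("meadow otter chain"); its modifier is "cavern desert temple linen".
That top-level split, carried through the inner groups, gives [[cavern [desert [temple linen]]] [[meadow otter] chain]].

[[cavern [desert [temple linen]]] [[meadow otter] chain]]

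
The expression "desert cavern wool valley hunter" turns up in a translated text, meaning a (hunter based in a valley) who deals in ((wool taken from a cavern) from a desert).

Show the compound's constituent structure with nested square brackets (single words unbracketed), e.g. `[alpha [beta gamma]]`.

[[desert [cavern wool]] [valley hunter]]

Whole compound: head "hunter" (specifically "valley hunter"), modifier "desert cavern wool".
Within "desert cavern wool", the head is "wool" (specifically "cavern wool") and the modifier is "desert".
Within "cavern wool", the head is "wool" and the modifier is "cavern".
Within "valley hunter", the head is "hunter" and the modifier is "valley".
Putting it together: [[desert [cavern wool]] [valley hunter]].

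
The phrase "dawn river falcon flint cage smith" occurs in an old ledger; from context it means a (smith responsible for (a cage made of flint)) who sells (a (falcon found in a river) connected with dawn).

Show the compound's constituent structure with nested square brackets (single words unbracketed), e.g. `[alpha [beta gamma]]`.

Whole compound: head "smith" (specifically "flint cage smith"), modifier "dawn river falcon".
Inside "dawn river falcon": head "falcon" (specifically "river falcon"), modifier "dawn".
Inside "river falcon": head "falcon", modifier "river".
Inside "flint cage smith": head "smith", modifier "flint cage".
Inside "flint cage": head "cage", modifier "flint".
Assembled: [[dawn [river falcon]] [[flint cage] smith]].

[[dawn [river falcon]] [[flint cage] smith]]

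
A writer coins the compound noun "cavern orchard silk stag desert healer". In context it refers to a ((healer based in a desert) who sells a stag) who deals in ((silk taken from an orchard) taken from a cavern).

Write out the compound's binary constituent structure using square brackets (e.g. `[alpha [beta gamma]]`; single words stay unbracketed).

At the top level: head "healer" (specifically "stag desert healer"); modifier "cavern orchard silk".
Within "cavern orchard silk", the head is "silk" (specifically "orchard silk") and the modifier is "cavern".
Within "orchard silk", the head is "silk" and the modifier is "orchard".
Within "stag desert healer", the head is "healer" (specifically "desert healer") and the modifier is "stag".
Within "desert healer", the head is "healer" and the modifier is "desert".
So the structure is [[cavern [orchard silk]] [stag [desert healer]]].

[[cavern [orchard silk]] [stag [desert healer]]]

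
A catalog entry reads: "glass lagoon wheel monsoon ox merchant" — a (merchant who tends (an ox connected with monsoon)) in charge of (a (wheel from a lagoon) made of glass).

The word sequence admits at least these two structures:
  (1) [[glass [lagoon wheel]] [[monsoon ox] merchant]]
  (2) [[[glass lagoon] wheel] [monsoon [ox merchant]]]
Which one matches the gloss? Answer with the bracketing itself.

The paraphrase's head is the "merchant" part ("monsoon ox merchant"); its modifier is "glass lagoon wheel".
That top-level split, carried through the inner groups, gives [[glass [lagoon wheel]] [[monsoon ox] merchant]].

[[glass [lagoon wheel]] [[monsoon ox] merchant]]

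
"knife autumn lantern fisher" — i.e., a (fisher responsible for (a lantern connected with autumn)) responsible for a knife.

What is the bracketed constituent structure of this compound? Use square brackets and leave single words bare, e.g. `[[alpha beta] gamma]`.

Whole compound: head "fisher" (specifically "autumn lantern fisher"), modifier "knife".
Within "autumn lantern fisher", the head is "fisher" and the modifier is "autumn lantern".
Within "autumn lantern", the head is "lantern" and the modifier is "autumn".
Putting it together: [knife [[autumn lantern] fisher]].

[knife [[autumn lantern] fisher]]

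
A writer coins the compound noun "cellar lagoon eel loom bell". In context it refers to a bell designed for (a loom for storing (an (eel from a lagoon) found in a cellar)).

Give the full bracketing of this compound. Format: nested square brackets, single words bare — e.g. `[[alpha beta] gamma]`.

[[[cellar [lagoon eel]] loom] bell]

At the top level: head "bell"; modifier "cellar lagoon eel loom".
Inside "cellar lagoon eel loom": head "loom", modifier "cellar lagoon eel".
Inside "cellar lagoon eel": head "eel" (specifically "lagoon eel"), modifier "cellar".
Inside "lagoon eel": head "eel", modifier "lagoon".
Assembled: [[[cellar [lagoon eel]] loom] bell].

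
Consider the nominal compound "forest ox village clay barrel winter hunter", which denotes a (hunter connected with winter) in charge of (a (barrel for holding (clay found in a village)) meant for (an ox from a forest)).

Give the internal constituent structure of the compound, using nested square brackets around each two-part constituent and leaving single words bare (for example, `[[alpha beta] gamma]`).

[[[forest ox] [[village clay] barrel]] [winter hunter]]

The outermost head in the paraphrase is "hunter" (specifically "winter hunter"), modified by "forest ox village clay barrel".
Within "forest ox village clay barrel", the head is "barrel" (specifically "village clay barrel") and the modifier is "forest ox".
Within "forest ox", the head is "ox" and the modifier is "forest".
Within "village clay barrel", the head is "barrel" and the modifier is "village clay".
Within "village clay", the head is "clay" and the modifier is "village".
Within "winter hunter", the head is "hunter" and the modifier is "winter".
Putting it together: [[[forest ox] [[village clay] barrel]] [winter hunter]].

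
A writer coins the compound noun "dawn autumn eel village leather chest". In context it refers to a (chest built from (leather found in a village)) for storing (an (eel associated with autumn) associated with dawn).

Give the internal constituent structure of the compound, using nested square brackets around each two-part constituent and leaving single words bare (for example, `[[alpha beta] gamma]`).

[[dawn [autumn eel]] [[village leather] chest]]

Whole compound: head "chest" (specifically "village leather chest"), modifier "dawn autumn eel".
"dawn autumn eel" → head "eel" (specifically "autumn eel"), modifier "dawn".
"autumn eel" → head "eel", modifier "autumn".
"village leather chest" → head "chest", modifier "village leather".
"village leather" → head "leather", modifier "village".
Assembled: [[dawn [autumn eel]] [[village leather] chest]].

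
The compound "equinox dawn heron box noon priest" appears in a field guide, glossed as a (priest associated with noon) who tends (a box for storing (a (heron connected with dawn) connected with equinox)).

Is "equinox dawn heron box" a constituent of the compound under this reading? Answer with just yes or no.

The paraphrase groups the words so that "equinox dawn heron box" is one unit: it corresponds to a single parenthesized sub-phrase.
The full structure is [[[equinox [dawn heron]] box] [noon priest]], in which [equinox dawn heron box] is a constituent.

yes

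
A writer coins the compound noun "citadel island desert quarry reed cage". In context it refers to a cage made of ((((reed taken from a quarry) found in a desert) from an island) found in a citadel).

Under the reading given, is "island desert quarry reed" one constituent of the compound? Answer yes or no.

The paraphrase groups the words so that "island desert quarry reed" is one unit: it corresponds to a single parenthesized sub-phrase.
The full structure is [[citadel [island [desert [quarry reed]]]] cage], in which [island desert quarry reed] is a constituent.

yes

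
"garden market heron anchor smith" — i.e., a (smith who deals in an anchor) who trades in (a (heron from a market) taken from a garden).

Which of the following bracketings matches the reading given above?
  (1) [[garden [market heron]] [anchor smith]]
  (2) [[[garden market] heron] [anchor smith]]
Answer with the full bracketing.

[[garden [market heron]] [anchor smith]]

The paraphrase's head is the "smith" part ("anchor smith"); its modifier is "garden market heron".
That top-level split, carried through the inner groups, gives [[garden [market heron]] [anchor smith]].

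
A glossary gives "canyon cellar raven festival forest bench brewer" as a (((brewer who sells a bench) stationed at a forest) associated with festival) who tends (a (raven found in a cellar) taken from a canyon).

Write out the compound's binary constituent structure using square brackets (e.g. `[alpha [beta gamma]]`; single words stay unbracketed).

[[canyon [cellar raven]] [festival [forest [bench brewer]]]]

Whole compound: head "brewer" (specifically "festival forest bench brewer"), modifier "canyon cellar raven".
"canyon cellar raven" → head "raven" (specifically "cellar raven"), modifier "canyon".
"cellar raven" → head "raven", modifier "cellar".
"festival forest bench brewer" → head "brewer" (specifically "forest bench brewer"), modifier "festival".
"forest bench brewer" → head "brewer" (specifically "bench brewer"), modifier "forest".
"bench brewer" → head "brewer", modifier "bench".
So the structure is [[canyon [cellar raven]] [festival [forest [bench brewer]]]].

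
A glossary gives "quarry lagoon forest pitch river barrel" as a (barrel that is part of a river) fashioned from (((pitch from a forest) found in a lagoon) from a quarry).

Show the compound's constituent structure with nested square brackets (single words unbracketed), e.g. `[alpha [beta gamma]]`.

At the top level: head "barrel" (specifically "river barrel"); modifier "quarry lagoon forest pitch".
"quarry lagoon forest pitch" → head "pitch" (specifically "lagoon forest pitch"), modifier "quarry".
"lagoon forest pitch" → head "pitch" (specifically "forest pitch"), modifier "lagoon".
"forest pitch" → head "pitch", modifier "forest".
"river barrel" → head "barrel", modifier "river".
Assembled: [[quarry [lagoon [forest pitch]]] [river barrel]].

[[quarry [lagoon [forest pitch]]] [river barrel]]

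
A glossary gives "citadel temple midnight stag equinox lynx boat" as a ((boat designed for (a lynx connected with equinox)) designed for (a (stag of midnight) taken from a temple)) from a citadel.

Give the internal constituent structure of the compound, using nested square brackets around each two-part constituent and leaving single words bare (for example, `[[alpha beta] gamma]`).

[citadel [[temple [midnight stag]] [[equinox lynx] boat]]]

Whole compound: head "boat" (specifically "temple midnight stag equinox lynx boat"), modifier "citadel".
"temple midnight stag equinox lynx boat" → head "boat" (specifically "equinox lynx boat"), modifier "temple midnight stag".
"temple midnight stag" → head "stag" (specifically "midnight stag"), modifier "temple".
"midnight stag" → head "stag", modifier "midnight".
"equinox lynx boat" → head "boat", modifier "equinox lynx".
"equinox lynx" → head "lynx", modifier "equinox".
So the structure is [citadel [[temple [midnight stag]] [[equinox lynx] boat]]].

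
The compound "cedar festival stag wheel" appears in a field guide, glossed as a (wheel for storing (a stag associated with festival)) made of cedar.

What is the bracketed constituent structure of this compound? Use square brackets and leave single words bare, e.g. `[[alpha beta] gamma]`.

Overall it is a kind of wheel (specifically "festival stag wheel"); the modifier is "cedar".
Inside "festival stag wheel": head "wheel", modifier "festival stag".
Inside "festival stag": head "stag", modifier "festival".
Putting it together: [cedar [[festival stag] wheel]].

[cedar [[festival stag] wheel]]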